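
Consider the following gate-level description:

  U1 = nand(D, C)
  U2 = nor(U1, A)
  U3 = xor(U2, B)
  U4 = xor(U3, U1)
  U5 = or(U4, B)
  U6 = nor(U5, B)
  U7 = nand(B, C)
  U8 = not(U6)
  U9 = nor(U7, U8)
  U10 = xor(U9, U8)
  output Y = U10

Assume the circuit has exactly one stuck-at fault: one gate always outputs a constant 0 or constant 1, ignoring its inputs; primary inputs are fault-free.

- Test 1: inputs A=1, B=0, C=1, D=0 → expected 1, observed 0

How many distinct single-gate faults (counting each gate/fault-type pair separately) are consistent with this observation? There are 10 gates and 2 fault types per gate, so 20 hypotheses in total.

Fault-free: U1=1, U2=0, U3=0, U4=1, U5=1, U6=0, U7=1, U8=1, U9=0, U10=1 → 1. Observed 0.
  U1: stuck-at-0 ✓; others ✗
  U2: stuck-at-1 ✓; others ✗
  U3: stuck-at-1 ✓; others ✗
  U4: stuck-at-0 ✓; others ✗
  U5: stuck-at-0 ✓; others ✗
  U6: stuck-at-1 ✓; others ✗
  U7: none of the 2 fault types match ✗
  U8: stuck-at-0 ✓; others ✗
  U9: stuck-at-1 ✓; others ✗
  U10: stuck-at-0 ✓; others ✗
Consistent faults: {U1 stuck-at-0, U2 stuck-at-1, U3 stuck-at-1, U4 stuck-at-0, U5 stuck-at-0, U6 stuck-at-1, U8 stuck-at-0, U9 stuck-at-1, U10 stuck-at-0} — 9 in all.

9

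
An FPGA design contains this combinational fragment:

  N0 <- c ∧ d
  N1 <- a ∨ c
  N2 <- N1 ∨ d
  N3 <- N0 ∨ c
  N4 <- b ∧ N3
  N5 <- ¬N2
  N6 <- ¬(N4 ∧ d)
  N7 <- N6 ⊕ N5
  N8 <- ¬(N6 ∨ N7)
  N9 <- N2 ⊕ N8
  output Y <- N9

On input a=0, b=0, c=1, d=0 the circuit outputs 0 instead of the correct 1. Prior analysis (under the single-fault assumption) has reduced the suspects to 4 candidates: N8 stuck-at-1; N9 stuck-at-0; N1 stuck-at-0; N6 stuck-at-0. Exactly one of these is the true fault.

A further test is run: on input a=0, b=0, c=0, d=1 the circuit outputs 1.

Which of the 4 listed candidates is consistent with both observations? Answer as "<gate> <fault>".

N1 stuck-at-0

Evaluate each candidate on input a=0, b=0, c=0, d=1:
  N8 stuck-at-1: N0=0, N1=0, N2=1, N3=0, N4=0, N5=0, N6=1, N7=1, N8=1 [stuck-at-1], N9=0 → 0 — eliminated
  N9 stuck-at-0: N0=0, N1=0, N2=1, N3=0, N4=0, N5=0, N6=1, N7=1, N8=0, N9=0 [stuck-at-0] → 0 — eliminated
  N1 stuck-at-0: N0=0, N1=0 [stuck-at-0], N2=1, N3=0, N4=0, N5=0, N6=1, N7=1, N8=0, N9=1 → 1 — matches
  N6 stuck-at-0: N0=0, N1=0, N2=1, N3=0, N4=0, N5=0, N6=0 [stuck-at-0], N7=0, N8=1, N9=0 → 0 — eliminated
Only N1 stuck-at-0 reproduces the observed 1.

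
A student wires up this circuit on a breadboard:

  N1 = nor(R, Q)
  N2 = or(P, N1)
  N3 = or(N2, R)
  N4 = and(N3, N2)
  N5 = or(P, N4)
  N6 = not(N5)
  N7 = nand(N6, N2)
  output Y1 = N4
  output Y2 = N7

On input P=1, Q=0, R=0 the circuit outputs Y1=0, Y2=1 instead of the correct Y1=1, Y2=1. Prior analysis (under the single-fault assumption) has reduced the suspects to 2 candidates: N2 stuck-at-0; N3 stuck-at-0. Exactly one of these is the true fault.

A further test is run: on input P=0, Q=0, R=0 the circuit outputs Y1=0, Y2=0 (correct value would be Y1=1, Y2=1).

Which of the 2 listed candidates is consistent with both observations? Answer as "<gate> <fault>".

Evaluate each candidate on input P=0, Q=0, R=0:
  N2 stuck-at-0: N1=1, N2=0 [stuck-at-0], N3=0, N4=0, N5=0, N6=1, N7=1 → Y1=0, Y2=1 — eliminated
  N3 stuck-at-0: N1=1, N2=1, N3=0 [stuck-at-0], N4=0, N5=0, N6=1, N7=0 → Y1=0, Y2=0 — matches
Only N3 stuck-at-0 reproduces the observed Y1=0, Y2=0.

N3 stuck-at-0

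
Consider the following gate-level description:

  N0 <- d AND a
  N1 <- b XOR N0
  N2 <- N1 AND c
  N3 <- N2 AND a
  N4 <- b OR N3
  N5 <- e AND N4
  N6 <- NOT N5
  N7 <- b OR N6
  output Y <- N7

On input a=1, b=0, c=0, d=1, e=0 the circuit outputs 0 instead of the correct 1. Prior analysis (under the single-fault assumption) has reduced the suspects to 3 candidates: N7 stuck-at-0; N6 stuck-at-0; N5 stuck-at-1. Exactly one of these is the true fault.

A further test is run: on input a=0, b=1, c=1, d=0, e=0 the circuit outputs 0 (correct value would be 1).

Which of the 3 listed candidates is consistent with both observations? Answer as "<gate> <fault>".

N7 stuck-at-0

Evaluate each candidate on input a=0, b=1, c=1, d=0, e=0:
  N7 stuck-at-0: N0=0, N1=1, N2=1, N3=0, N4=1, N5=0, N6=1, N7=0 [stuck-at-0] → 0 — matches
  N6 stuck-at-0: N0=0, N1=1, N2=1, N3=0, N4=1, N5=0, N6=0 [stuck-at-0], N7=1 → 1 — eliminated
  N5 stuck-at-1: N0=0, N1=1, N2=1, N3=0, N4=1, N5=1 [stuck-at-1], N6=0, N7=1 → 1 — eliminated
Only N7 stuck-at-0 reproduces the observed 0.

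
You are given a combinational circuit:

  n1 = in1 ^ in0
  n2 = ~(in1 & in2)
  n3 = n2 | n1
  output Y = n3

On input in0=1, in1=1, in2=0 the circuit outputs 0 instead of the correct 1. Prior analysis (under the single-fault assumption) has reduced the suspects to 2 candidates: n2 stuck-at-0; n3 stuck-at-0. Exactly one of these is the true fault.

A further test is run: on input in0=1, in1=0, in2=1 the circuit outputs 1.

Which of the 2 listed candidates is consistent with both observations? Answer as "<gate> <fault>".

n2 stuck-at-0

Evaluate each candidate on input in0=1, in1=0, in2=1:
  n2 stuck-at-0: n1=1, n2=0 [stuck-at-0], n3=1 → 1 — matches
  n3 stuck-at-0: n1=1, n2=1, n3=0 [stuck-at-0] → 0 — eliminated
Only n2 stuck-at-0 reproduces the observed 1.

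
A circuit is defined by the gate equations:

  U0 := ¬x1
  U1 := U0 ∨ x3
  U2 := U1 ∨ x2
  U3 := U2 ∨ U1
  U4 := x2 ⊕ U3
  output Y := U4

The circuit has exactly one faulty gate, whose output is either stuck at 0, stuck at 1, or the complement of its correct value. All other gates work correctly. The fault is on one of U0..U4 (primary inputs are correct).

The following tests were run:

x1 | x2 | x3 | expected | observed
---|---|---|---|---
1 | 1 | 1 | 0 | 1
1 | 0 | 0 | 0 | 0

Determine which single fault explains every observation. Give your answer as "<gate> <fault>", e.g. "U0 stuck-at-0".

U3 stuck-at-0

Fault-free values for test 1 (x1=1, x2=1, x3=1): U0=0, U1=1, U2=1, U3=1, U4=0, giving Y=0. Observed 1.
Test 1: faults giving observed 1 are {U3 stuck-at-0, U3 inverted output, U4 stuck-at-1, U4 inverted output}.
Test 2 (x1=1, x2=0, x3=0): fault-free U0=0, U1=0, U2=0, U3=0, U4=0 → 0; observed 0. Eliminates U3 inverted output, U4 stuck-at-1, U4 inverted output.
Only U3 stuck-at-0 is consistent with every test.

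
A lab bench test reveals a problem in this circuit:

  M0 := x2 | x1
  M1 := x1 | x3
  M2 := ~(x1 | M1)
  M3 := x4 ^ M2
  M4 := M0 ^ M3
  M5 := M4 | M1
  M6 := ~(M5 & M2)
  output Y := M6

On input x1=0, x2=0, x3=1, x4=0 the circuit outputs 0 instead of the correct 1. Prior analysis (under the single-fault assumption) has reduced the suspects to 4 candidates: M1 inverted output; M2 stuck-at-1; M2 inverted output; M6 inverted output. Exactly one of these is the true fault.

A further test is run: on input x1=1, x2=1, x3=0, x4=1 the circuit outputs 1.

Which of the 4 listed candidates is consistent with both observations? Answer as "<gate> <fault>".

M1 inverted output

Evaluate each candidate on input x1=1, x2=1, x3=0, x4=1:
  M1 inverted output: M0=1, M1=0 [inverted output], M2=0, M3=1, M4=0, M5=0, M6=1 → 1 — matches
  M2 stuck-at-1: M0=1, M1=1, M2=1 [stuck-at-1], M3=0, M4=1, M5=1, M6=0 → 0 — eliminated
  M2 inverted output: M0=1, M1=1, M2=1 [inverted output], M3=0, M4=1, M5=1, M6=0 → 0 — eliminated
  M6 inverted output: M0=1, M1=1, M2=0, M3=1, M4=0, M5=1, M6=0 [inverted output] → 0 — eliminated
Only M1 inverted output reproduces the observed 1.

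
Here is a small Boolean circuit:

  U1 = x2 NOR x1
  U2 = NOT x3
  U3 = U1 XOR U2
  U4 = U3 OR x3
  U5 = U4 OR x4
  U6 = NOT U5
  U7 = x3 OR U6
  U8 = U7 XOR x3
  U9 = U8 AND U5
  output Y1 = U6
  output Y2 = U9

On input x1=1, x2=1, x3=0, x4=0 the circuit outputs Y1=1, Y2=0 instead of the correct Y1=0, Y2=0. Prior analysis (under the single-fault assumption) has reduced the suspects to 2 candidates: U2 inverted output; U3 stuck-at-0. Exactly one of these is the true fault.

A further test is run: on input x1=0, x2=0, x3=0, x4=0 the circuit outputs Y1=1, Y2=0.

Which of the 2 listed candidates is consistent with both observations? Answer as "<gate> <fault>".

U3 stuck-at-0

Evaluate each candidate on input x1=0, x2=0, x3=0, x4=0:
  U2 inverted output: U1=1, U2=0 [inverted output], U3=1, U4=1, U5=1, U6=0, U7=0, U8=0, U9=0 → Y1=0, Y2=0 — eliminated
  U3 stuck-at-0: U1=1, U2=1, U3=0 [stuck-at-0], U4=0, U5=0, U6=1, U7=1, U8=1, U9=0 → Y1=1, Y2=0 — matches
Only U3 stuck-at-0 reproduces the observed Y1=1, Y2=0.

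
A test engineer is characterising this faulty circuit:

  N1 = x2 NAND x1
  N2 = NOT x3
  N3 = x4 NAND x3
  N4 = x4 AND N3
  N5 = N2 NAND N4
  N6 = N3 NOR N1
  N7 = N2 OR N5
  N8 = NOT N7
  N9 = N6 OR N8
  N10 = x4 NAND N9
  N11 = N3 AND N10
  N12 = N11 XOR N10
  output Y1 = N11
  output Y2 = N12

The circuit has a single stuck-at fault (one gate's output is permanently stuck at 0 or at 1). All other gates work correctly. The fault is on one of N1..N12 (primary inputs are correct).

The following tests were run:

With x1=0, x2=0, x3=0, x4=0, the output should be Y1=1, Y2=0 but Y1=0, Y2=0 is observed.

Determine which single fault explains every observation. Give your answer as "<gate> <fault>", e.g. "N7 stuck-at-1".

N10 stuck-at-0

Fault-free values for test 1 (x1=0, x2=0, x3=0, x4=0): N1=1, N2=1, N3=1, N4=0, N5=1, N6=0, N7=1, N8=0, N9=0, N10=1, N11=1, N12=0, giving Y1=1, Y2=0. Observed Y1=0, Y2=0.
Test 1: faults giving observed Y1=0, Y2=0 are {N10 stuck-at-0}.
Only N10 stuck-at-0 is consistent with every test.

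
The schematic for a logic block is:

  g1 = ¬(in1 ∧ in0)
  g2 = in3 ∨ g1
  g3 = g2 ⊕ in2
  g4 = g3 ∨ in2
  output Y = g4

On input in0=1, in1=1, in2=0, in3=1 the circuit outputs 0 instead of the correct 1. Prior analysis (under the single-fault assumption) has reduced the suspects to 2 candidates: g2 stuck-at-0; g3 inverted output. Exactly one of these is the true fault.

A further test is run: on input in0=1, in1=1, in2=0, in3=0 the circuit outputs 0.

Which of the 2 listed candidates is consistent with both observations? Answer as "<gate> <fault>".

Evaluate each candidate on input in0=1, in1=1, in2=0, in3=0:
  g2 stuck-at-0: g1=0, g2=0 [stuck-at-0], g3=0, g4=0 → 0 — matches
  g3 inverted output: g1=0, g2=0, g3=1 [inverted output], g4=1 → 1 — eliminated
Only g2 stuck-at-0 reproduces the observed 0.

g2 stuck-at-0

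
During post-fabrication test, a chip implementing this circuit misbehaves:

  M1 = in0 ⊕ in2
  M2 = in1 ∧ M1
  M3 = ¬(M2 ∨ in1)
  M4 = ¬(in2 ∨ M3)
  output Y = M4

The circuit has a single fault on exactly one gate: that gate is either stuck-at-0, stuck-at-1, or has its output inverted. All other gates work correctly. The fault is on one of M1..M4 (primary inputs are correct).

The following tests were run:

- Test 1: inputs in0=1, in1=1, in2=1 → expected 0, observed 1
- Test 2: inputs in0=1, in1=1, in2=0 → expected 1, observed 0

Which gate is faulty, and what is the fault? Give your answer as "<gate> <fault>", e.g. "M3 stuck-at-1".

Fault-free values for test 1 (in0=1, in1=1, in2=1): M1=0, M2=0, M3=0, M4=0, giving Y=0. Observed 1.
Test 1: faults giving observed 1 are {M4 stuck-at-1, M4 inverted output}.
Test 2 (in0=1, in1=1, in2=0): fault-free M1=1, M2=1, M3=0, M4=1 → 1; observed 0. Eliminates M4 stuck-at-1.
Only M4 inverted output is consistent with every test.

M4 inverted output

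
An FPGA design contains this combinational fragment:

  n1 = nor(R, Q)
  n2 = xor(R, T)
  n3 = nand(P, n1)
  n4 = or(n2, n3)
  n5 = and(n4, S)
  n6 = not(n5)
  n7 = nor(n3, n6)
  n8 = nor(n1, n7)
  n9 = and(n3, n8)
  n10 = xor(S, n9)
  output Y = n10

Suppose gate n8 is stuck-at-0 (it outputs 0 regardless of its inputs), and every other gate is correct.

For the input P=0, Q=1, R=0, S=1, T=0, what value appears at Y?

Propagate with n8 forced: n1=0, n2=0, n3=1, n4=1, n5=1, n6=0, n7=0, n8=0 [stuck-at-0], n9=0, n10=1.
So Y = 1. (Without the fault it would be 0.)

1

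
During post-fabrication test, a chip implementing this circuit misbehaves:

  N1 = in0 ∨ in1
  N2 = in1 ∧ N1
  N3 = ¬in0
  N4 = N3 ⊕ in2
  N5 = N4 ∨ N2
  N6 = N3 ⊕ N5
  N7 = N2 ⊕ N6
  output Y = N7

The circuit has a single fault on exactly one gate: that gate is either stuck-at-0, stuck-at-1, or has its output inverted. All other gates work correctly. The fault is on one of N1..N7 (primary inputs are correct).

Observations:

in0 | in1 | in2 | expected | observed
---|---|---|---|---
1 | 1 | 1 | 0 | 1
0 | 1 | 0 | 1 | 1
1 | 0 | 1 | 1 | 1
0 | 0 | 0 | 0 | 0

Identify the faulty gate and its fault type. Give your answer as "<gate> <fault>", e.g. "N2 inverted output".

Fault-free values for test 1 (in0=1, in1=1, in2=1): N1=1, N2=1, N3=0, N4=1, N5=1, N6=1, N7=0, giving Y=0. Observed 1.
Test 1: faults giving observed 1 are {N1 stuck-at-0, N1 inverted output, N2 stuck-at-0, N2 inverted output, N3 stuck-at-1, N3 inverted output, N5 stuck-at-0, N5 inverted output, N6 stuck-at-0, N6 inverted output, N7 stuck-at-1, N7 inverted output}.
Test 2 (in0=0, in1=1, in2=0): fault-free N1=1, N2=1, N3=1, N4=1, N5=1, N6=0, N7=1 → 1; observed 1. Eliminates N1 stuck-at-0, N1 inverted output, N2 stuck-at-0, N2 inverted output, N3 inverted output, N5 stuck-at-0, N5 inverted output, N6 inverted output, N7 inverted output.
Test 3 (in0=1, in1=0, in2=1): fault-free N1=1, N2=0, N3=0, N4=1, N5=1, N6=1, N7=1 → 1; observed 1. Eliminates N6 stuck-at-0.
Test 4 (in0=0, in1=0, in2=0): fault-free N1=0, N2=0, N3=1, N4=1, N5=1, N6=0, N7=0 → 0; observed 0. Eliminates N7 stuck-at-1.
Only N3 stuck-at-1 is consistent with every test.

N3 stuck-at-1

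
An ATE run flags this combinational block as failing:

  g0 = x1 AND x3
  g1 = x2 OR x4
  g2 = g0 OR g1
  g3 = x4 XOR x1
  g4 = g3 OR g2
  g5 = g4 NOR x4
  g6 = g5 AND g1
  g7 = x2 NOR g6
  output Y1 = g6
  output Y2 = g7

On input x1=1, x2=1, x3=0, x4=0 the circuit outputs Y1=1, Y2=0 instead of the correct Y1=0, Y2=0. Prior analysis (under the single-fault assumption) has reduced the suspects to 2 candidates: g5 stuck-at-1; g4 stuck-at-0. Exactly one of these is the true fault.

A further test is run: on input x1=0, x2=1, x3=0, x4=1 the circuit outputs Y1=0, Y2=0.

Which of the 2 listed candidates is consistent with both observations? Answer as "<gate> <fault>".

Evaluate each candidate on input x1=0, x2=1, x3=0, x4=1:
  g5 stuck-at-1: g0=0, g1=1, g2=1, g3=1, g4=1, g5=1 [stuck-at-1], g6=1, g7=0 → Y1=1, Y2=0 — eliminated
  g4 stuck-at-0: g0=0, g1=1, g2=1, g3=1, g4=0 [stuck-at-0], g5=0, g6=0, g7=0 → Y1=0, Y2=0 — matches
Only g4 stuck-at-0 reproduces the observed Y1=0, Y2=0.

g4 stuck-at-0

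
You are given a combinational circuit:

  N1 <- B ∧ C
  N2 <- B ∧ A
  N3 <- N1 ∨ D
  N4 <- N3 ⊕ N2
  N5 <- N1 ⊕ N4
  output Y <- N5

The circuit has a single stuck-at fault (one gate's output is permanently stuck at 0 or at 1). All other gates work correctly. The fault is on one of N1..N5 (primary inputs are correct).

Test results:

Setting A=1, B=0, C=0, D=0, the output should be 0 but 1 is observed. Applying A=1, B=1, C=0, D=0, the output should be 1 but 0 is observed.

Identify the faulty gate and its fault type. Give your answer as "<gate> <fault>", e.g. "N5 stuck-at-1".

N3 stuck-at-1

Fault-free values for test 1 (A=1, B=0, C=0, D=0): N1=0, N2=0, N3=0, N4=0, N5=0, giving Y=0. Observed 1.
Test 1: faults giving observed 1 are {N2 stuck-at-1, N3 stuck-at-1, N4 stuck-at-1, N5 stuck-at-1}.
Test 2 (A=1, B=1, C=0, D=0): fault-free N1=0, N2=1, N3=0, N4=1, N5=1 → 1; observed 0. Eliminates N2 stuck-at-1, N4 stuck-at-1, N5 stuck-at-1.
Only N3 stuck-at-1 is consistent with every test.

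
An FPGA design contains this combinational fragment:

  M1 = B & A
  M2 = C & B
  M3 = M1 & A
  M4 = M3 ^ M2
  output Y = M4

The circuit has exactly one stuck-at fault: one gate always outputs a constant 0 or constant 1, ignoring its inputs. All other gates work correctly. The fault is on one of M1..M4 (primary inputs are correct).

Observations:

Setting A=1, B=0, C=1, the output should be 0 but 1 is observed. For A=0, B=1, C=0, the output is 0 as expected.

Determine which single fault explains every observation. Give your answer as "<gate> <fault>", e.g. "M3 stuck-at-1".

M1 stuck-at-1

Fault-free values for test 1 (A=1, B=0, C=1): M1=0, M2=0, M3=0, M4=0, giving Y=0. Observed 1.
Test 1: faults giving observed 1 are {M1 stuck-at-1, M2 stuck-at-1, M3 stuck-at-1, M4 stuck-at-1}.
Test 2 (A=0, B=1, C=0): fault-free M1=0, M2=0, M3=0, M4=0 → 0; observed 0. Eliminates M2 stuck-at-1, M3 stuck-at-1, M4 stuck-at-1.
Only M1 stuck-at-1 is consistent with every test.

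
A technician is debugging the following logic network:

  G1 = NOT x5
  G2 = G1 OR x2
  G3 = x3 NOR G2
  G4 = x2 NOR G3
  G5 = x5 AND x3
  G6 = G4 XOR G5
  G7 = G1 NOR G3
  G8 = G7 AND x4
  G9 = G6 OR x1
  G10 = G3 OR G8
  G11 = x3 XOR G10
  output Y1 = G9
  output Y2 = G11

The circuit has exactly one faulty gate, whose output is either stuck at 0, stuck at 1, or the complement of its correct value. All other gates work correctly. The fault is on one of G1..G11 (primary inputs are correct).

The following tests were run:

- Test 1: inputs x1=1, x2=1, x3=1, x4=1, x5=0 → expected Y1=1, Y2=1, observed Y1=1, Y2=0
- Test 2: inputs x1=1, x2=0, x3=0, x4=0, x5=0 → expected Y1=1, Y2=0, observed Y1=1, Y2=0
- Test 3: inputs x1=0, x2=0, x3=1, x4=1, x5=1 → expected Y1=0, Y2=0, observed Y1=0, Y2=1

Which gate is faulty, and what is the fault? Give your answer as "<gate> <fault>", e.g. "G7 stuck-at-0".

G7 inverted output

Fault-free values for test 1 (x1=1, x2=1, x3=1, x4=1, x5=0): G1=1, G2=1, G3=0, G4=0, G5=0, G6=0, G7=0, G8=0, G9=1, G10=0, G11=1, giving Y1=1, Y2=1. Observed Y1=1, Y2=0.
Test 1: faults giving observed Y1=1, Y2=0 are {G1 stuck-at-0, G1 inverted output, G3 stuck-at-1, G3 inverted output, G7 stuck-at-1, G7 inverted output, G8 stuck-at-1, G8 inverted output, G10 stuck-at-1, G10 inverted output, G11 stuck-at-0, G11 inverted output}.
Test 2 (x1=1, x2=0, x3=0, x4=0, x5=0): fault-free G1=1, G2=1, G3=0, G4=1, G5=0, G6=1, G7=0, G8=0, G9=1, G10=0, G11=0 → Y1=1, Y2=0; observed Y1=1, Y2=0. Eliminates G1 stuck-at-0, G1 inverted output, G3 stuck-at-1, G3 inverted output, G8 stuck-at-1, G8 inverted output, G10 stuck-at-1, G10 inverted output, G11 inverted output.
Test 3 (x1=0, x2=0, x3=1, x4=1, x5=1): fault-free G1=0, G2=0, G3=0, G4=1, G5=1, G6=0, G7=1, G8=1, G9=0, G10=1, G11=0 → Y1=0, Y2=0; observed Y1=0, Y2=1. Eliminates G7 stuck-at-1, G11 stuck-at-0.
Only G7 inverted output is consistent with every test.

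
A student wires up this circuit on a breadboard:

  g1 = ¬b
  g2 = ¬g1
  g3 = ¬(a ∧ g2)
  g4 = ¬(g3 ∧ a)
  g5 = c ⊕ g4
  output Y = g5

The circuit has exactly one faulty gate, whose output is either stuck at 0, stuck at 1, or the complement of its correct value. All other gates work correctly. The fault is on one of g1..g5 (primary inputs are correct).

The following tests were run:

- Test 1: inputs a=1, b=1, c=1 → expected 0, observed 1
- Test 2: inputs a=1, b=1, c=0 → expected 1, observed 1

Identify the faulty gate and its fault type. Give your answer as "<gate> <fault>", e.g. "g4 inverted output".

Fault-free values for test 1 (a=1, b=1, c=1): g1=0, g2=1, g3=0, g4=1, g5=0, giving Y=0. Observed 1.
Test 1: faults giving observed 1 are {g1 stuck-at-1, g1 inverted output, g2 stuck-at-0, g2 inverted output, g3 stuck-at-1, g3 inverted output, g4 stuck-at-0, g4 inverted output, g5 stuck-at-1, g5 inverted output}.
Test 2 (a=1, b=1, c=0): fault-free g1=0, g2=1, g3=0, g4=1, g5=1 → 1; observed 1. Eliminates g1 stuck-at-1, g1 inverted output, g2 stuck-at-0, g2 inverted output, g3 stuck-at-1, g3 inverted output, g4 stuck-at-0, g4 inverted output, g5 inverted output.
Only g5 stuck-at-1 is consistent with every test.

g5 stuck-at-1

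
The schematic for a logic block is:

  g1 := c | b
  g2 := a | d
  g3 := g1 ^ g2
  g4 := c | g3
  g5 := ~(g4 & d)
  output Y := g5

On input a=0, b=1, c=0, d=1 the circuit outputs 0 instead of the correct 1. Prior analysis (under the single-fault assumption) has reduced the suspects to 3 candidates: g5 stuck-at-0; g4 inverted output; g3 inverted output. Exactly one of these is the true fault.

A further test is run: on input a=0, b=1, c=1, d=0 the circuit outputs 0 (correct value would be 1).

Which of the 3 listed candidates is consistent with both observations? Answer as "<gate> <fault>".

Evaluate each candidate on input a=0, b=1, c=1, d=0:
  g5 stuck-at-0: g1=1, g2=0, g3=1, g4=1, g5=0 [stuck-at-0] → 0 — matches
  g4 inverted output: g1=1, g2=0, g3=1, g4=0 [inverted output], g5=1 → 1 — eliminated
  g3 inverted output: g1=1, g2=0, g3=0 [inverted output], g4=1, g5=1 → 1 — eliminated
Only g5 stuck-at-0 reproduces the observed 0.

g5 stuck-at-0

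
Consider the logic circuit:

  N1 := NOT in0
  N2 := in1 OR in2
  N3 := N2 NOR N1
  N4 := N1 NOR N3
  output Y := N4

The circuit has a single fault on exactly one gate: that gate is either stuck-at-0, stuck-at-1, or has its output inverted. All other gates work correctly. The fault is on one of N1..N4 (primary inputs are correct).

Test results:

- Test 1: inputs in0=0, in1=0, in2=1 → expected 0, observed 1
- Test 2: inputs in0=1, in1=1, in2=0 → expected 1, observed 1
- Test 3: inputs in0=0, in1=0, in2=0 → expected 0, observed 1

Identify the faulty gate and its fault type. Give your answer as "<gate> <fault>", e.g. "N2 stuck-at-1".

N4 stuck-at-1

Fault-free values for test 1 (in0=0, in1=0, in2=1): N1=1, N2=1, N3=0, N4=0, giving Y=0. Observed 1.
Test 1: faults giving observed 1 are {N1 stuck-at-0, N1 inverted output, N4 stuck-at-1, N4 inverted output}.
Test 2 (in0=1, in1=1, in2=0): fault-free N1=0, N2=1, N3=0, N4=1 → 1; observed 1. Eliminates N1 inverted output, N4 inverted output.
Test 3 (in0=0, in1=0, in2=0): fault-free N1=1, N2=0, N3=0, N4=0 → 0; observed 1. Eliminates N1 stuck-at-0.
Only N4 stuck-at-1 is consistent with every test.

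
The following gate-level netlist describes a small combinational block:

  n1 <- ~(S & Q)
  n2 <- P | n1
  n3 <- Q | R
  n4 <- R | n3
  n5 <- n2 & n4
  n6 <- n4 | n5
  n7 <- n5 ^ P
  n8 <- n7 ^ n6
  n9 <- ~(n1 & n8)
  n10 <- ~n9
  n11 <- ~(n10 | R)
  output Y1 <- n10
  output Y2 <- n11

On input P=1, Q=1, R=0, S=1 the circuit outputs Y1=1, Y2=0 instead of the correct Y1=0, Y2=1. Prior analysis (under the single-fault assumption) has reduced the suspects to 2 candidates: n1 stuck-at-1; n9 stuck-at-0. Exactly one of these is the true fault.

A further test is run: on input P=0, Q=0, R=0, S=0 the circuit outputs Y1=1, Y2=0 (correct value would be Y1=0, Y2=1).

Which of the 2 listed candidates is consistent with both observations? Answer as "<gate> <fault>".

n9 stuck-at-0

Evaluate each candidate on input P=0, Q=0, R=0, S=0:
  n1 stuck-at-1: n1=1 [stuck-at-1], n2=1, n3=0, n4=0, n5=0, n6=0, n7=0, n8=0, n9=1, n10=0, n11=1 → Y1=0, Y2=1 — eliminated
  n9 stuck-at-0: n1=1, n2=1, n3=0, n4=0, n5=0, n6=0, n7=0, n8=0, n9=0 [stuck-at-0], n10=1, n11=0 → Y1=1, Y2=0 — matches
Only n9 stuck-at-0 reproduces the observed Y1=1, Y2=0.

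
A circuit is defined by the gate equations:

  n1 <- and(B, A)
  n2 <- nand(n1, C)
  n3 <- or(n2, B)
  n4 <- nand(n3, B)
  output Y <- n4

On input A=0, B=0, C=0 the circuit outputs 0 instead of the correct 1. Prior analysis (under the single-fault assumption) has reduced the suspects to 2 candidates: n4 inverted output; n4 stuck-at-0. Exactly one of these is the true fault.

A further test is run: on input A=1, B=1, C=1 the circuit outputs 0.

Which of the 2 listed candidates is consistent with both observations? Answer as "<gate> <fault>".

n4 stuck-at-0

Evaluate each candidate on input A=1, B=1, C=1:
  n4 inverted output: n1=1, n2=0, n3=1, n4=1 [inverted output] → 1 — eliminated
  n4 stuck-at-0: n1=1, n2=0, n3=1, n4=0 [stuck-at-0] → 0 — matches
Only n4 stuck-at-0 reproduces the observed 0.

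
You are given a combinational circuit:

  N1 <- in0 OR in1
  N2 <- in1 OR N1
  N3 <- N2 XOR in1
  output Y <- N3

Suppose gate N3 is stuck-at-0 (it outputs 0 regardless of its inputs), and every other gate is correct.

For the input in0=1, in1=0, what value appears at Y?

0

Propagate with N3 forced: N1=1, N2=1, N3=0 [stuck-at-0].
So Y = 0. (Without the fault it would be 1.)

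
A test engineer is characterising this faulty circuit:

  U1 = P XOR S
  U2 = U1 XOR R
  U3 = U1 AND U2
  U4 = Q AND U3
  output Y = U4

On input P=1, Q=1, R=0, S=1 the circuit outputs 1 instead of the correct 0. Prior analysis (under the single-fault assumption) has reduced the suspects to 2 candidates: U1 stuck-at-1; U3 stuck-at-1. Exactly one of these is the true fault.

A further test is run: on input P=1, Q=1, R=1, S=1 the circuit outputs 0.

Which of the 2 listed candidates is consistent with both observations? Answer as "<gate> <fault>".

U1 stuck-at-1

Evaluate each candidate on input P=1, Q=1, R=1, S=1:
  U1 stuck-at-1: U1=1 [stuck-at-1], U2=0, U3=0, U4=0 → 0 — matches
  U3 stuck-at-1: U1=0, U2=1, U3=1 [stuck-at-1], U4=1 → 1 — eliminated
Only U1 stuck-at-1 reproduces the observed 0.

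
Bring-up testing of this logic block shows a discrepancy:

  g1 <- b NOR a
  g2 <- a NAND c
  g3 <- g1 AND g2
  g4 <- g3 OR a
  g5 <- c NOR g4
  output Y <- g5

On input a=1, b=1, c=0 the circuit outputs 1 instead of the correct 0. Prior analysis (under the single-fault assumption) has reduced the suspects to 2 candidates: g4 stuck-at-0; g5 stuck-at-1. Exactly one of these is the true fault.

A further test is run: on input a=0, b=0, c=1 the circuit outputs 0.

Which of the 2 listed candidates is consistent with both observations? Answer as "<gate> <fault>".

g4 stuck-at-0

Evaluate each candidate on input a=0, b=0, c=1:
  g4 stuck-at-0: g1=1, g2=1, g3=1, g4=0 [stuck-at-0], g5=0 → 0 — matches
  g5 stuck-at-1: g1=1, g2=1, g3=1, g4=1, g5=1 [stuck-at-1] → 1 — eliminated
Only g4 stuck-at-0 reproduces the observed 0.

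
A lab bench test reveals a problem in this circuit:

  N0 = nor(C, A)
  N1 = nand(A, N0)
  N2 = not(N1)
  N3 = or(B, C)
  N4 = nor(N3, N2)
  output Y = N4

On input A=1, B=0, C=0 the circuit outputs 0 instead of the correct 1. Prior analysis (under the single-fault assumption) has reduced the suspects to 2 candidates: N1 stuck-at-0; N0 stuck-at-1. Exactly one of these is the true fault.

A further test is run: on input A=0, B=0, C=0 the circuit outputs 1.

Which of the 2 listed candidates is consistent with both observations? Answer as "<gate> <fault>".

Evaluate each candidate on input A=0, B=0, C=0:
  N1 stuck-at-0: N0=1, N1=0 [stuck-at-0], N2=1, N3=0, N4=0 → 0 — eliminated
  N0 stuck-at-1: N0=1 [stuck-at-1], N1=1, N2=0, N3=0, N4=1 → 1 — matches
Only N0 stuck-at-1 reproduces the observed 1.

N0 stuck-at-1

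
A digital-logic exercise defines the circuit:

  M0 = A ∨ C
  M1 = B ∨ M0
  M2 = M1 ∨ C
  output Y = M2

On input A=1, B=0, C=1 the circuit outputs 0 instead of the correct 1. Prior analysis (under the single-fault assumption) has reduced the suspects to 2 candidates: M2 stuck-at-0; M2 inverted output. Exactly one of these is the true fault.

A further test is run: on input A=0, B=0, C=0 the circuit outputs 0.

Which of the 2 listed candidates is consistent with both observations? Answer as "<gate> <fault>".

M2 stuck-at-0

Evaluate each candidate on input A=0, B=0, C=0:
  M2 stuck-at-0: M0=0, M1=0, M2=0 [stuck-at-0] → 0 — matches
  M2 inverted output: M0=0, M1=0, M2=1 [inverted output] → 1 — eliminated
Only M2 stuck-at-0 reproduces the observed 0.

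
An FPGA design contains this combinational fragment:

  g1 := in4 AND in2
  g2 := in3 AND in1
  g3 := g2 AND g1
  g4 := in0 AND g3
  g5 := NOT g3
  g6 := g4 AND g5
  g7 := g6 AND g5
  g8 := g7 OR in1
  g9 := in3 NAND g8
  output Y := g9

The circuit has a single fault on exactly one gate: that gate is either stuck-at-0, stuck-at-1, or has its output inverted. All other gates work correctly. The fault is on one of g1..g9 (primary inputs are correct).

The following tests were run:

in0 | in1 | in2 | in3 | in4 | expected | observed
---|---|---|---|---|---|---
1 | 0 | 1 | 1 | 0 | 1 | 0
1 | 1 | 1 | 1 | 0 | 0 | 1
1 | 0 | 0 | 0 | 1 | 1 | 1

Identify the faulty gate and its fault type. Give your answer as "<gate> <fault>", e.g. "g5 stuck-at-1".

Fault-free values for test 1 (in0=1, in1=0, in2=1, in3=1, in4=0): g1=0, g2=0, g3=0, g4=0, g5=1, g6=0, g7=0, g8=0, g9=1, giving Y=1. Observed 0.
Test 1: faults giving observed 0 are {g4 stuck-at-1, g4 inverted output, g6 stuck-at-1, g6 inverted output, g7 stuck-at-1, g7 inverted output, g8 stuck-at-1, g8 inverted output, g9 stuck-at-0, g9 inverted output}.
Test 2 (in0=1, in1=1, in2=1, in3=1, in4=0): fault-free g1=0, g2=1, g3=0, g4=0, g5=1, g6=0, g7=0, g8=1, g9=0 → 0; observed 1. Eliminates g4 stuck-at-1, g4 inverted output, g6 stuck-at-1, g6 inverted output, g7 stuck-at-1, g7 inverted output, g8 stuck-at-1, g9 stuck-at-0.
Test 3 (in0=1, in1=0, in2=0, in3=0, in4=1): fault-free g1=0, g2=0, g3=0, g4=0, g5=1, g6=0, g7=0, g8=0, g9=1 → 1; observed 1. Eliminates g9 inverted output.
Only g8 inverted output is consistent with every test.

g8 inverted output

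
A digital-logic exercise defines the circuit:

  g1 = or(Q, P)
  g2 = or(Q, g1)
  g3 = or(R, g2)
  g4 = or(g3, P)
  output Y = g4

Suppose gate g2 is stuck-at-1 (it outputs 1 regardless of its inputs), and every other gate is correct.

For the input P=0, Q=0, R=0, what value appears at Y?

Propagate with g2 forced: g1=0, g2=1 [stuck-at-1], g3=1, g4=1.
So Y = 1. (Without the fault it would be 0.)

1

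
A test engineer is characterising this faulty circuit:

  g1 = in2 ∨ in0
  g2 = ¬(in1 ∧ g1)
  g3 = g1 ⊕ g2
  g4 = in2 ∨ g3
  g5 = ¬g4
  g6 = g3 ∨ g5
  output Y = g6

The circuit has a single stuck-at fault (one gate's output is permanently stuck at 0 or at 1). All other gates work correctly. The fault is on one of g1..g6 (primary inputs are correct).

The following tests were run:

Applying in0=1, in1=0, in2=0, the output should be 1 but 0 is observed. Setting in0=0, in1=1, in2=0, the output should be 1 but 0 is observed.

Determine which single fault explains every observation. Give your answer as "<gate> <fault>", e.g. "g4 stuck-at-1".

Fault-free values for test 1 (in0=1, in1=0, in2=0): g1=1, g2=1, g3=0, g4=0, g5=1, g6=1, giving Y=1. Observed 0.
Test 1: faults giving observed 0 are {g4 stuck-at-1, g5 stuck-at-0, g6 stuck-at-0}.
Test 2 (in0=0, in1=1, in2=0): fault-free g1=0, g2=1, g3=1, g4=1, g5=0, g6=1 → 1; observed 0. Eliminates g4 stuck-at-1, g5 stuck-at-0.
Only g6 stuck-at-0 is consistent with every test.

g6 stuck-at-0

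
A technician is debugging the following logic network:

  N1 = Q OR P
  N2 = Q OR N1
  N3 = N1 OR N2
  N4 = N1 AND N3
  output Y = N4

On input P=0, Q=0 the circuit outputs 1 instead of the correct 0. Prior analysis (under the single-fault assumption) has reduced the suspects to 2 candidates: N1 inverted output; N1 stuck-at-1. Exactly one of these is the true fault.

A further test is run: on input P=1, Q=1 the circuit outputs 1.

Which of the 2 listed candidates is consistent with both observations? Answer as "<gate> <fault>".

Evaluate each candidate on input P=1, Q=1:
  N1 inverted output: N1=0 [inverted output], N2=1, N3=1, N4=0 → 0 — eliminated
  N1 stuck-at-1: N1=1 [stuck-at-1], N2=1, N3=1, N4=1 → 1 — matches
Only N1 stuck-at-1 reproduces the observed 1.

N1 stuck-at-1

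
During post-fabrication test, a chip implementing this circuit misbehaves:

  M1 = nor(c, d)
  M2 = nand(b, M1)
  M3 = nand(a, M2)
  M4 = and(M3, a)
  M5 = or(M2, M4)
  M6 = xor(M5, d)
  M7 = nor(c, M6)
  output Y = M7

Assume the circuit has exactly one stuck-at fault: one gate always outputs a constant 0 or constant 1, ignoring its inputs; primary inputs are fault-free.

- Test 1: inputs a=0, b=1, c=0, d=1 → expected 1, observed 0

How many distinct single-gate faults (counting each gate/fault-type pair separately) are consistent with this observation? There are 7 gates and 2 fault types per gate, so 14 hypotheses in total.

5

Fault-free: M1=0, M2=1, M3=1, M4=0, M5=1, M6=0, M7=1 → 1. Observed 0.
  M1 stuck-at-0: output 1 ✗
  M1 stuck-at-1: output 0 ✓
  M2 stuck-at-0: output 0 ✓
  M2 stuck-at-1: output 1 ✗
  M3 stuck-at-0: output 1 ✗
  M3 stuck-at-1: output 1 ✗
  M4 stuck-at-0: output 1 ✗
  M4 stuck-at-1: output 1 ✗
  M5 stuck-at-0: output 0 ✓
  M5 stuck-at-1: output 1 ✗
  M6 stuck-at-0: output 1 ✗
  M6 stuck-at-1: output 0 ✓
  M7 stuck-at-0: output 0 ✓
  M7 stuck-at-1: output 1 ✗
Consistent faults: {M1 stuck-at-1, M2 stuck-at-0, M5 stuck-at-0, M6 stuck-at-1, M7 stuck-at-0} — 5 in all.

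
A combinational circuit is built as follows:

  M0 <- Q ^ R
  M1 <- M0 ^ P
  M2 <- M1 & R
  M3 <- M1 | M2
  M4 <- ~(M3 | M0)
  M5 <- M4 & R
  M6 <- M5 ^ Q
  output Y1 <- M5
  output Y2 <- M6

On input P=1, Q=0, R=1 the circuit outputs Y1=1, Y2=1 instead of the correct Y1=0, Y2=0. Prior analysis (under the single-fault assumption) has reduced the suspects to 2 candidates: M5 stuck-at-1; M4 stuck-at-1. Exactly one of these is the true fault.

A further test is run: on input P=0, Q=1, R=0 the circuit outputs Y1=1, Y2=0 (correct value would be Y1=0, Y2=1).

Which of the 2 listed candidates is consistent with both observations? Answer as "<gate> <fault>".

M5 stuck-at-1

Evaluate each candidate on input P=0, Q=1, R=0:
  M5 stuck-at-1: M0=1, M1=1, M2=0, M3=1, M4=0, M5=1 [stuck-at-1], M6=0 → Y1=1, Y2=0 — matches
  M4 stuck-at-1: M0=1, M1=1, M2=0, M3=1, M4=1 [stuck-at-1], M5=0, M6=1 → Y1=0, Y2=1 — eliminated
Only M5 stuck-at-1 reproduces the observed Y1=1, Y2=0.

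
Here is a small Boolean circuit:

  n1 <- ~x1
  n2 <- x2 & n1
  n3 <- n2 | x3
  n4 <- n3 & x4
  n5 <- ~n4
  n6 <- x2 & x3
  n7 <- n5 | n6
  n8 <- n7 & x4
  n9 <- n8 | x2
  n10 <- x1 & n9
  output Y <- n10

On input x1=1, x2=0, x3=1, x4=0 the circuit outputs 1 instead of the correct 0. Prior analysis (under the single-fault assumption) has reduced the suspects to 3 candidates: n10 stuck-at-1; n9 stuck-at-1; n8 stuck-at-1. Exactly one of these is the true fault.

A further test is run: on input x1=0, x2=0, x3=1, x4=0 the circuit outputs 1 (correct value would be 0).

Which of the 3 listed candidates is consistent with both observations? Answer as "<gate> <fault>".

n10 stuck-at-1

Evaluate each candidate on input x1=0, x2=0, x3=1, x4=0:
  n10 stuck-at-1: n1=1, n2=0, n3=1, n4=0, n5=1, n6=0, n7=1, n8=0, n9=0, n10=1 [stuck-at-1] → 1 — matches
  n9 stuck-at-1: n1=1, n2=0, n3=1, n4=0, n5=1, n6=0, n7=1, n8=0, n9=1 [stuck-at-1], n10=0 → 0 — eliminated
  n8 stuck-at-1: n1=1, n2=0, n3=1, n4=0, n5=1, n6=0, n7=1, n8=1 [stuck-at-1], n9=1, n10=0 → 0 — eliminated
Only n10 stuck-at-1 reproduces the observed 1.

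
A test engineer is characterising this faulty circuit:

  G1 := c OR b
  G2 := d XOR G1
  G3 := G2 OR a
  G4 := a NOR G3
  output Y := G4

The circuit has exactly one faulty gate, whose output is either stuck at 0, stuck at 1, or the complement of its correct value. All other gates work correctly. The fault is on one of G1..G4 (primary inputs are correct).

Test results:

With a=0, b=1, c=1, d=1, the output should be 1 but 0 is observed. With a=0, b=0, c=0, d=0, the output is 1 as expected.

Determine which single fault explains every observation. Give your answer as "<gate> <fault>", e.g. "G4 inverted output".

Fault-free values for test 1 (a=0, b=1, c=1, d=1): G1=1, G2=0, G3=0, G4=1, giving Y=1. Observed 0.
Test 1: faults giving observed 0 are {G1 stuck-at-0, G1 inverted output, G2 stuck-at-1, G2 inverted output, G3 stuck-at-1, G3 inverted output, G4 stuck-at-0, G4 inverted output}.
Test 2 (a=0, b=0, c=0, d=0): fault-free G1=0, G2=0, G3=0, G4=1 → 1; observed 1. Eliminates G1 inverted output, G2 stuck-at-1, G2 inverted output, G3 stuck-at-1, G3 inverted output, G4 stuck-at-0, G4 inverted output.
Only G1 stuck-at-0 is consistent with every test.

G1 stuck-at-0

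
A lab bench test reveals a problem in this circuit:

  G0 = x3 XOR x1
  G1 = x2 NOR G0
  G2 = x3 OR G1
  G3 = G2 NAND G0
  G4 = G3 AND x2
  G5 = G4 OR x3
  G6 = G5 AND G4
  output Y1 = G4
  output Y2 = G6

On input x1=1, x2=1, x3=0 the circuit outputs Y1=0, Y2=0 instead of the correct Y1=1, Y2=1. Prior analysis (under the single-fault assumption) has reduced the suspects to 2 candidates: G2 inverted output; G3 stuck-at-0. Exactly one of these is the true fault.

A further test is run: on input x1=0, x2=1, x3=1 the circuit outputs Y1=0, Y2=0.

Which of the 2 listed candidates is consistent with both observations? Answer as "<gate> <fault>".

Evaluate each candidate on input x1=0, x2=1, x3=1:
  G2 inverted output: G0=1, G1=0, G2=0 [inverted output], G3=1, G4=1, G5=1, G6=1 → Y1=1, Y2=1 — eliminated
  G3 stuck-at-0: G0=1, G1=0, G2=1, G3=0 [stuck-at-0], G4=0, G5=1, G6=0 → Y1=0, Y2=0 — matches
Only G3 stuck-at-0 reproduces the observed Y1=0, Y2=0.

G3 stuck-at-0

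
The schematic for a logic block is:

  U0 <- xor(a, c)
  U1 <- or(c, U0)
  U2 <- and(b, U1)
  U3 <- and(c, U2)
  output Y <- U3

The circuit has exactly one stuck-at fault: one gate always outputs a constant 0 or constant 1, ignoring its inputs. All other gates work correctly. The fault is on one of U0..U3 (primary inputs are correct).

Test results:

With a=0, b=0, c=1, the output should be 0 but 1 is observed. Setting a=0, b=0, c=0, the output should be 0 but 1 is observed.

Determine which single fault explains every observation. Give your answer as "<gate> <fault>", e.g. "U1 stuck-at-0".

U3 stuck-at-1

Fault-free values for test 1 (a=0, b=0, c=1): U0=1, U1=1, U2=0, U3=0, giving Y=0. Observed 1.
Test 1: faults giving observed 1 are {U2 stuck-at-1, U3 stuck-at-1}.
Test 2 (a=0, b=0, c=0): fault-free U0=0, U1=0, U2=0, U3=0 → 0; observed 1. Eliminates U2 stuck-at-1.
Only U3 stuck-at-1 is consistent with every test.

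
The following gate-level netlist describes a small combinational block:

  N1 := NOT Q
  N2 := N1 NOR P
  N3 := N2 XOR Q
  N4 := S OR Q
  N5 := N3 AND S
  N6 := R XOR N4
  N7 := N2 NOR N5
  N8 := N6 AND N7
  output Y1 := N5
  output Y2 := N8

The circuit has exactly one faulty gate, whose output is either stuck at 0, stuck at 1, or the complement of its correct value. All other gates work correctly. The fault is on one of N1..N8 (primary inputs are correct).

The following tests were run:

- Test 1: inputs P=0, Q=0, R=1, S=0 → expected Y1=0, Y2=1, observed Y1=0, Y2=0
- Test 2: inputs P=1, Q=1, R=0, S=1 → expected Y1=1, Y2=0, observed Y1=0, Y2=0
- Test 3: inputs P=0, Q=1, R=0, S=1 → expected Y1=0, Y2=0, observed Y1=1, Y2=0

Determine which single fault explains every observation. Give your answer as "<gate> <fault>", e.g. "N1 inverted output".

N2 inverted output

Fault-free values for test 1 (P=0, Q=0, R=1, S=0): N1=1, N2=0, N3=0, N4=0, N5=0, N6=1, N7=1, N8=1, giving Y1=0, Y2=1. Observed Y1=0, Y2=0.
Test 1: faults giving observed Y1=0, Y2=0 are {N1 stuck-at-0, N1 inverted output, N2 stuck-at-1, N2 inverted output, N4 stuck-at-1, N4 inverted output, N6 stuck-at-0, N6 inverted output, N7 stuck-at-0, N7 inverted output, N8 stuck-at-0, N8 inverted output}.
Test 2 (P=1, Q=1, R=0, S=1): fault-free N1=0, N2=0, N3=1, N4=1, N5=1, N6=1, N7=0, N8=0 → Y1=1, Y2=0; observed Y1=0, Y2=0. Eliminates N1 stuck-at-0, N1 inverted output, N4 stuck-at-1, N4 inverted output, N6 stuck-at-0, N6 inverted output, N7 stuck-at-0, N7 inverted output, N8 stuck-at-0, N8 inverted output.
Test 3 (P=0, Q=1, R=0, S=1): fault-free N1=0, N2=1, N3=0, N4=1, N5=0, N6=1, N7=0, N8=0 → Y1=0, Y2=0; observed Y1=1, Y2=0. Eliminates N2 stuck-at-1.
Only N2 inverted output is consistent with every test.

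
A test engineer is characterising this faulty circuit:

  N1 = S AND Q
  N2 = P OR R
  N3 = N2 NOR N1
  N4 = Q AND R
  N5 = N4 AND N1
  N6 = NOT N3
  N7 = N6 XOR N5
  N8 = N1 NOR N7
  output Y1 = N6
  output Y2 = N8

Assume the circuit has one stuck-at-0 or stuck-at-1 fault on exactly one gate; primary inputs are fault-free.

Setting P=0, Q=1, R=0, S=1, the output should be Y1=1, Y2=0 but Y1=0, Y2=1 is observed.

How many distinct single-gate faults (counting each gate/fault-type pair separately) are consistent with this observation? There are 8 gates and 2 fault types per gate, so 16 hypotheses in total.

1

Fault-free: N1=1, N2=0, N3=0, N4=0, N5=0, N6=1, N7=1, N8=0 → Y1=1, Y2=0. Observed Y1=0, Y2=1.
  N1: stuck-at-0 ✓; others ✗
  N2: none of the 2 fault types match ✗
  N3: none of the 2 fault types match ✗
  N4: none of the 2 fault types match ✗
  N5: none of the 2 fault types match ✗
  N6: none of the 2 fault types match ✗
  N7: none of the 2 fault types match ✗
  N8: none of the 2 fault types match ✗
Consistent faults: {N1 stuck-at-0} — 1 in all.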